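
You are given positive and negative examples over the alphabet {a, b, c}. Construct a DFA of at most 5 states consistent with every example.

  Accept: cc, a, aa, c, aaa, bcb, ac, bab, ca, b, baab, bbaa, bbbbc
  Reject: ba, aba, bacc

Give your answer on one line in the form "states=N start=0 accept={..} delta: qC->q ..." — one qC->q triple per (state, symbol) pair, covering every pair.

State merging on the prefix tree: take the shortest (then alphabetical) example prefix whose next move is undefined and point that move at state 0, else 1, else 2, ...; a target is out if some Accept/Reject pair would then sit in one state with the same input left (inseparable). If every existing state is out, open a new one.
a: 0a undefined. 0a->0: ok.
b: 0b undefined. 0b->0: no, cc/bacc meet in 0 with "cc" left. Open state 1: 0b->1.
c: 0c undefined. 0c->0: ok.
ba: 1a undefined. 1a->0: no, cc/ba meet in 0. 1a->1: no, b/ba meet in 1. Open state 2: 1a->2.
bb: 1b undefined. 1b->0: ok.
bc: 1c undefined. 1c->0: ok.
baa: 2a undefined. 2a->0: ok.
bab: 2b undefined. 2b->0: ok.
bac: 2c undefined. 2c->0: no, cc/bacc meet in 0. 2c->1: no, cc/bacc meet in 0. 2c->2: ok.
All examples now run through 3 states with every (state, symbol) defined. Accept strings end in {0,1}, Reject strings end in {2}; accept={0,1}.

states=3 start=0 accept={0,1} delta: 0a->0 0b->1 0c->0 1a->2 1b->0 1c->0 2a->0 2b->0 2c->2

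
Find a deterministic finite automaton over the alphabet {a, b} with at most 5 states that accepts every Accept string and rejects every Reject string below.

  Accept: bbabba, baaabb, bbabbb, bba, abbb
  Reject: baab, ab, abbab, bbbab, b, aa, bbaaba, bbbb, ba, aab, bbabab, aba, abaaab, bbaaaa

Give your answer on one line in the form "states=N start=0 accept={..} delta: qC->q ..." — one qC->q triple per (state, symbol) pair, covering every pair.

states=4 start=0 accept={2,3} delta: 0a->0 0b->1 1a->0 1b->2 2a->3 2b->3 3a->0 3b->1

Fold the examples into a partial DFA from state 0: repeatedly fix the first undefined (state, symbol) met by the shortest-then-alphabetical prefix, trying targets in increasing order and rejecting any under which an Accept and a Reject string meet in one state with the same remainder; add a state when all current targets are rejected. Accepting states are where Accept strings end.
a: 0a undefined. 0a->0: ok.
b: 0b undefined. 0b->0: no, bbabba/baab meet in 0. Open state 1: 0b->1.
ba: 1a undefined. 1a->0: ok.
bb: 1b undefined. 1b->0: no, bbabba/aa meet in 0. 1b->1: no, bbabba/aa meet in 0. Open state 2: 1b->2.
bba: 2a undefined. 2a->0: no, bbabba/aa meet in 0. 2a->1: no, baaabb/abbab meet in 2. 2a->2: no, baaabb/bbaaaa meet in 2. Open state 3: 2a->3.
bbb: 2b undefined. 2b->0: no, abbb/aa meet in 0. 2b->1: no, baaabb/bbbb meet in 2. 2b->2: no, baaabb/bbbb meet in 2. 2b->3: ok.
bbaa: 3a undefined. 3a->0: ok.
bbab: 3b undefined. 3b->0: no, bbabba/abbab meet in 0. 3b->1: ok.
All examples now run through 4 states with every (state, symbol) defined. Accept strings end in {2,3}, Reject strings end in {0,1}; accept={2,3}.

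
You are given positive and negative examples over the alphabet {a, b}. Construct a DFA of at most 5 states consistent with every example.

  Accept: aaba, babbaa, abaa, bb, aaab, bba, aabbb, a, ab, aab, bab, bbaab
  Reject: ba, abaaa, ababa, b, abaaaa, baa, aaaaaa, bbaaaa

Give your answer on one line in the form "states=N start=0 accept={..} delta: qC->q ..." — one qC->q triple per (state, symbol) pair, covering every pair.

states=4 start=0 accept={0,1,3} delta: 0a->1 0b->2 1a->2 1b->3 2a->2 2b->3 3a->0 3b->3

Grow the machine one transition at a time. Run the examples from 0; the earliest place one falls off (shortest prefix, ties alphabetical) gets sent to the lowest-numbered state that keeps every Accept/Reject pair distinguishable — a pair clashes when both reach the same state with identical unread suffix — and to a fresh state only if none does.
a: 0a undefined. 0a->0: no, aaba/ba meet in 0 with "ba" left. Open state 1: 0a->1.
b: 0b undefined. 0b->0: no, bb/b meet in 0. 0b->1: no, a/b meet in 1. Open state 2: 0b->2.
aa: 1a undefined. 1a->0: no, aaba/ba meet in 2 with "a" left. 1a->1: no, a/aaaaaa meet in 1. 1a->2: ok.
ab: 1b undefined. 1b->0: no, abaa/b meet in 2. 1b->1: no, aaba/ababa meet in 2 with "ba" left. 1b->2: no, abaa/baa meet in 2 with "aa" left. Open state 3: 1b->3.
ba: 2a undefined. 2a->0: no, aaab/b meet in 2. 2a->1: no, a/ba meet in 1. 2a->2: ok.
bb: 2b undefined. 2b->0: no, babbaa/ba meet in 2. 2b->1: no, aaba/ba meet in 2. 2b->2: no, aaba/ba meet in 2. 2b->3: ok.
aba: 3a undefined. 3a->0: ok.
aabb: 3b undefined. 3b->0: no, babbaa/ba meet in 2. 3b->1: no, babbaa/ba meet in 2. 3b->2: no, babbaa/ba meet in 2. 3b->3: ok.
All examples now run through 4 states with every (state, symbol) defined. Accept strings end in {0,1,3}, Reject strings end in {2}; accept={0,1,3}.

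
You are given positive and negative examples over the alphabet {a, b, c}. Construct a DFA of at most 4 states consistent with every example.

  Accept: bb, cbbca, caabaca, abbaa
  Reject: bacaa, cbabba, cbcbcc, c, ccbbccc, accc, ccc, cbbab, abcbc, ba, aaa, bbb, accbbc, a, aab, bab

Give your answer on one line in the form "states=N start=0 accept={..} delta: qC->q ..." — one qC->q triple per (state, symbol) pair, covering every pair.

Grow the machine one transition at a time. Run the examples from 0; the earliest place one falls off (shortest prefix, ties alphabetical) gets sent to the lowest-numbered state that keeps every Accept/Reject pair distinguishable — a pair clashes when both reach the same state with identical unread suffix — and to a fresh state only if none does.
a: 0a undefined. 0a->0: ok.
b: 0b undefined. 0b->0: no, bb/ba meet in 0. Open state 1: 0b->1.
c: 0c undefined. 0c->0: ok.
ba: 1a undefined. 1a->0: no, caabaca/bacaa meet in 0. 1a->1: no, bb/bab meet in 1 with "b" left. Open state 2: 1a->2.
bb: 1b undefined. 1b->0: no, bb/c meet in 0. 1b->1: no, bb/bbb meet in 1. 1b->2: no, bb/ba meet in 2. Open state 3: 1b->3.
abc: 1c undefined. 1c->0: ok.
bab: 2b undefined. 2b->0: ok.
bac: 2c undefined. 2c->0: no, caabaca/bacaa meet in 0. 2c->1: no, caabaca/cbabba meet in 2. 2c->2: ok.
bbb: 3b undefined. 3b->0: ok.
abba: 3a undefined. 3a->0: no, abbaa/cbcbcc meet in 0. 3a->1: no, bb/cbbab meet in 3. 3a->2: ok.
baca: 2a undefined. 2a->0: no, caabaca/bacaa meet in 0. 2a->1: no, caabaca/aab meet in 1. 2a->2: no, caabaca/bacaa meet in 2. 2a->3: ok.
cbbc: 3c undefined. 3c->0: no, cbbca/cbcbcc meet in 0. 3c->1: no, cbbca/bacaa meet in 2. 3c->2: ok.
All examples now run through 4 states with every (state, symbol) defined. Accept strings end in {3}, Reject strings end in {0,1,2}; accept={3}.

states=4 start=0 accept={3} delta: 0a->0 0b->1 0c->0 1a->2 1b->3 1c->0 2a->3 2b->0 2c->2 3a->2 3b->0 3c->2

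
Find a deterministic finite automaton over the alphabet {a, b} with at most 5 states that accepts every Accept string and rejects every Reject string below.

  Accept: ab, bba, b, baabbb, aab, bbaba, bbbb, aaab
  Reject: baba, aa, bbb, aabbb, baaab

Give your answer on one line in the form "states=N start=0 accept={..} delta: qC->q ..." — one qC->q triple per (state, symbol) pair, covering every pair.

Grow the machine one transition at a time. Run the examples from 0; the earliest place one falls off (shortest prefix, ties alphabetical) gets sent to the lowest-numbered state that keeps every Accept/Reject pair distinguishable — a pair clashes when both reach the same state with identical unread suffix — and to a fresh state only if none does.
a: 0a undefined. 0a->0: ok.
b: 0b undefined. 0b->0: no, ab/baba meet in 0. Open state 1: 0b->1.
ba: 1a undefined. 1a->0: no, ab/baaab meet in 1. 1a->1: no, bba/baba meet in 1 with "ba" left. Open state 2: 1a->2.
bb: 1b undefined. 1b->0: no, ab/bbb meet in 1. 1b->1: no, ab/bbb meet in 1. 1b->2: ok.
baa: 2a undefined. 2a->0: no, ab/baaab meet in 1. 2a->1: ok.
bab: 2b undefined. 2b->0: ok.
All examples now run through 3 states with every (state, symbol) defined. Accept strings end in {1}, Reject strings end in {0}; accept={1}.

states=3 start=0 accept={1} delta: 0a->0 0b->1 1a->2 1b->2 2a->1 2b->0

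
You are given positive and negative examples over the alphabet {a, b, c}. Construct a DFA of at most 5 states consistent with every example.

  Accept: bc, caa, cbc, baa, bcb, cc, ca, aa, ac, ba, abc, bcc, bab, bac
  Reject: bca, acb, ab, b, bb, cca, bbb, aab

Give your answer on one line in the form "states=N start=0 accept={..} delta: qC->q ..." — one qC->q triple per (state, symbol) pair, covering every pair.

states=5 start=0 accept={0,2,3,4} delta: 0a->0 0b->1 0c->2 1a->3 1b->1 1c->4 2a->0 2b->1 2c->4 3a->0 3b->0 3c->0 4a->1 4b->0 4c->0

State merging on the prefix tree: take the shortest (then alphabetical) example prefix whose next move is undefined and point that move at state 0, else 1, else 2, ...; a target is out if some Accept/Reject pair would then sit in one state with the same input left (inseparable). If every existing state is out, open a new one.
a: 0a undefined. 0a->0: ok.
b: 0b undefined. 0b->0: no, baa/ab meet in 0. Open state 1: 0b->1.
c: 0c undefined. 0c->0: no, caa/cca meet in 0. 0c->1: no, ac/ab meet in 1. Open state 2: 0c->2.
ba: 1a undefined. 1a->0: no, bab/ab meet in 1. 1a->1: no, baa/ab meet in 1. 1a->2: no, bab/acb meet in 2 with "b" left. Open state 3: 1a->3.
bb: 1b undefined. 1b->0: no, aa/bb meet in 0. 1b->1: ok.
bc: 1c undefined. 1c->0: no, bc/bca meet in 0. 1c->1: no, bc/ab meet in 1. 1c->2: no, bcb/acb meet in 2 with "b" left. 1c->3: no, baa/bca meet in 3 with "a" left. Open state 4: 1c->4.
ca: 2a undefined. 2a->0: ok.
cb: 2b undefined. 2b->0: no, caa/acb meet in 0. 2b->1: ok.
cc: 2c undefined. 2c->0: no, caa/cca meet in 0. 2c->1: no, cc/acb meet in 1. 2c->2: no, caa/cca meet in 0. 2c->3: no, baa/cca meet in 3 with "a" left. 2c->4: ok.
baa: 3a undefined. 3a->0: ok.
bab: 3b undefined. 3b->0: ok.
bac: 3c undefined. 3c->0: ok.
bca: 4a undefined. 4a->0: no, caa/bca meet in 0. 4a->1: ok.
bcb: 4b undefined. 4b->0: ok.
bcc: 4c undefined. 4c->0: ok.
All examples now run through 5 states with every (state, symbol) defined. Accept strings end in {0,2,3,4}, Reject strings end in {1}; accept={0,2,3,4}.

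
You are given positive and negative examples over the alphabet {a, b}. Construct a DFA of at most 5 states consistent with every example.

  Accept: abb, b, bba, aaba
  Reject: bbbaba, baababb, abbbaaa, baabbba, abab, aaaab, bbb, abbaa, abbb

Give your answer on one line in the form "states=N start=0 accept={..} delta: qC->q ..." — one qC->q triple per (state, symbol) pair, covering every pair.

State merging on the prefix tree: take the shortest (then alphabetical) example prefix whose next move is undefined and point that move at state 0, else 1, else 2, ...; a target is out if some Accept/Reject pair would then sit in one state with the same input left (inseparable). If every existing state is out, open a new one.
a: 0a undefined. 0a->0: no, b/aaaab meet in 0 with "b" left. Open state 1: 0a->1.
b: 0b undefined. 0b->0: no, b/bbb meet in 0. 0b->1: no, abb/bbb meet in 1 with "bb" left. Open state 2: 0b->2.
aa: 1a undefined. 1a->0: no, b/aaaab meet in 2. 1a->1: ok.
ab: 1b undefined. 1b->0: ok.
ba: 2a undefined. 2a->0: no, abb/baababb meet in 2. 2a->1: no, abb/baababb meet in 2. 2a->2: no, abb/abbaa meet in 2. Open state 3: 2a->3.
bb: 2b undefined. 2b->0: no, abb/bbb meet in 2. 2b->1: no, bba/bbbaba meet in 1. 2b->2: no, abb/bbb meet in 2. 2b->3: no, bba/abbaa meet in 3 with "a" left. Open state 4: 2b->4.
baa: 3a undefined. 3a->0: ok.
bba: 4a undefined. 4a->0: no, bba/abab meet in 0. 4a->1: no, bba/abbbaaa meet in 1. 4a->2: ok.
bbb: 4b undefined. 4b->0: no, aaba/bbbaba meet in 1. 4b->1: no, aaba/bbbaba meet in 1. 4b->2: no, abb/bbb meet in 2. 4b->3: ok.
baabab: 3b undefined. 3b->0: no, abb/baababb meet in 2. 3b->1: ok.
All examples now run through 5 states with every (state, symbol) defined. Accept strings end in {1,2}, Reject strings end in {0,3,4}; accept={1,2}.

states=5 start=0 accept={1,2} delta: 0a->1 0b->2 1a->1 1b->0 2a->3 2b->4 3a->0 3b->1 4a->2 4b->3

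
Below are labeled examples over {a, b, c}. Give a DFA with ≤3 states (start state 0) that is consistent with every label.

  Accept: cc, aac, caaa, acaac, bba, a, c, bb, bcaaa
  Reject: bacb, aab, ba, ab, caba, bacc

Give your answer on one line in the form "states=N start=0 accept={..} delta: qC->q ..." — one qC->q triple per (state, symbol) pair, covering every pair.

states=3 start=0 accept={0} delta: 0a->0 0b->1 0c->0 1a->1 1b->0 1c->2 2a->0 2b->1 2c->1

Grow the machine one transition at a time. Run the examples from 0; the earliest place one falls off (shortest prefix, ties alphabetical) gets sent to the lowest-numbered state that keeps every Accept/Reject pair distinguishable — a pair clashes when both reach the same state with identical unread suffix — and to a fresh state only if none does.
a: 0a undefined. 0a->0: ok.
b: 0b undefined. 0b->0: no, cc/bacc meet in 0 with "cc" left. Open state 1: 0b->1.
c: 0c undefined. 0c->0: ok.
ba: 1a undefined. 1a->0: no, cc/ba meet in 0. 1a->1: ok.
bb: 1b undefined. 1b->0: ok.
bc: 1c undefined. 1c->0: no, cc/bacc meet in 0. 1c->1: no, cc/bacb meet in 0. Open state 2: 1c->2.
bca: 2a undefined. 2a->0: ok.
bacb: 2b undefined. 2b->0: no, cc/bacb meet in 0. 2b->1: ok.
bacc: 2c undefined. 2c->0: no, cc/bacc meet in 0. 2c->1: ok.
All examples now run through 3 states with every (state, symbol) defined. Accept strings end in {0}, Reject strings end in {1}; accept={0}.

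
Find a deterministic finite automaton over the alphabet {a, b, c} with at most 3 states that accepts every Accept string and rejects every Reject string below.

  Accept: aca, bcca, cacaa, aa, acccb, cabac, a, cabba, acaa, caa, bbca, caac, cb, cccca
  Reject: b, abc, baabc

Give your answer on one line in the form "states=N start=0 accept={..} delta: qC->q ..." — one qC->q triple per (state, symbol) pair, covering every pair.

states=3 start=0 accept={0,2} delta: 0a->0 0b->1 0c->1 1a->2 1b->0 1c->1 2a->2 2b->1 2c->0

Fold the examples into a partial DFA from state 0: repeatedly fix the first undefined (state, symbol) met by the shortest-then-alphabetical prefix, trying targets in increasing order and rejecting any under which an Accept and a Reject string meet in one state with the same remainder; add a state when all current targets are rejected. Accepting states are where Accept strings end.
a: 0a undefined. 0a->0: ok.
b: 0b undefined. 0b->0: no, aa/b meet in 0. Open state 1: 0b->1.
c: 0c undefined. 0c->0: no, acccb/b meet in 1. 0c->1: ok.
ba: 1a undefined. 1a->0: no, cabac/b meet in 1. 1a->1: no, aca/b meet in 1. Open state 2: 1a->2.
bb: 1b undefined. 1b->0: ok.
bc: 1c undefined. 1c->0: no, aa/abc meet in 0. 1c->1: ok.
baa: 2a undefined. 2a->0: no, caac/b meet in 1. 2a->1: no, acaa/b meet in 1. 2a->2: ok.
cab: 2b undefined. 2b->0: no, cabac/b meet in 1. 2b->1: ok.
cac: 2c undefined. 2c->0: ok.
All examples now run through 3 states with every (state, symbol) defined. Accept strings end in {0,2}, Reject strings end in {1}; accept={0,2}.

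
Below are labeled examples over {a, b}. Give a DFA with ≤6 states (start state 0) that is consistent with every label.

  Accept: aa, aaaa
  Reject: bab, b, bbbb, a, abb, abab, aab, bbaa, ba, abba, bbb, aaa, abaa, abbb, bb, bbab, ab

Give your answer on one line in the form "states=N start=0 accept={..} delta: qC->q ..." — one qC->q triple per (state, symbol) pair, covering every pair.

State merging on the prefix tree: take the shortest (then alphabetical) example prefix whose next move is undefined and point that move at state 0, else 1, else 2, ...; a target is out if some Accept/Reject pair would then sit in one state with the same input left (inseparable). If every existing state is out, open a new one.
a: 0a undefined. 0a->0: no, aa/a meet in 0. Open state 1: 0a->1.
b: 0b undefined. 0b->0: no, aa/bbaa meet in 1 with "a" left. 0b->1: no, aa/ba meet in 1 with "a" left. Open state 2: 0b->2.
aa: 1a undefined. 1a->0: ok.
ab: 1b undefined. 1b->0: no, aa/abab meet in 0. 1b->1: no, aa/abba meet in 0. 1b->2: ok.
ba: 2a undefined. 2a->0: no, aa/ba meet in 0. 2a->1: no, aa/abaa meet in 0. 2a->2: ok.
bb: 2b undefined. 2b->0: no, aa/bab meet in 0. 2b->1: no, aa/abba meet in 0. 2b->2: ok.
All examples now run through 3 states with every (state, symbol) defined. Accept strings end in {0}, Reject strings end in {1,2}; accept={0}.

states=3 start=0 accept={0} delta: 0a->1 0b->2 1a->0 1b->2 2a->2 2b->2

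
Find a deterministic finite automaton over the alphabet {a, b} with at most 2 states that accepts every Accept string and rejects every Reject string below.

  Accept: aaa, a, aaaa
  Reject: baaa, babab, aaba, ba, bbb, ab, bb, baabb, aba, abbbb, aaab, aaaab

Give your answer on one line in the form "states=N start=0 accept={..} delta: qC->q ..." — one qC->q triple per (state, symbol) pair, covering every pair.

Fold the examples into a partial DFA from state 0: repeatedly fix the first undefined (state, symbol) met by the shortest-then-alphabetical prefix, trying targets in increasing order and rejecting any under which an Accept and a Reject string meet in one state with the same remainder; add a state when all current targets are rejected. Accepting states are where Accept strings end.
a: 0a undefined. 0a->0: ok.
b: 0b undefined. 0b->0: no, aaa/baaa meet in 0. Open state 1: 0b->1.
ba: 1a undefined. 1a->0: no, aaa/baaa meet in 0. 1a->1: ok.
bb: 1b undefined. 1b->0: no, aaa/bb meet in 0. 1b->1: ok.
All examples now run through 2 states with every (state, symbol) defined. Accept strings end in {0}, Reject strings end in {1}; accept={0}.

states=2 start=0 accept={0} delta: 0a->0 0b->1 1a->1 1b->1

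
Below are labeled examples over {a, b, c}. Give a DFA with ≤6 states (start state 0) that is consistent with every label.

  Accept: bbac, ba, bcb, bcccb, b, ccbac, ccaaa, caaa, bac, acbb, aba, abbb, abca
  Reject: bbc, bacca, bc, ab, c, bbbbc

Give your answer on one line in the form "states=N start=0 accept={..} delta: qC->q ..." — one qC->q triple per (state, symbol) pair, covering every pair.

states=3 start=0 accept={0,1} delta: 0a->1 0b->0 0c->2 1a->2 1b->2 1c->1 2a->1 2b->0 2c->0

State merging on the prefix tree: take the shortest (then alphabetical) example prefix whose next move is undefined and point that move at state 0, else 1, else 2, ...; a target is out if some Accept/Reject pair would then sit in one state with the same input left (inseparable). If every existing state is out, open a new one.
a: 0a undefined. 0a->0: no, b/ab meet in 0 with "b" left. Open state 1: 0a->1.
b: 0b undefined. 0b->0: ok.
c: 0c undefined. 0c->0: no, bcb/bbc meet in 0. 0c->1: no, ba/bbc meet in 1. Open state 2: 0c->2.
ab: 1b undefined. 1b->0: no, b/ab meet in 0. 1b->1: no, ba/ab meet in 1. 1b->2: ok.
ac: 1c undefined. 1c->0: no, aba/bacca meet in 2 with "a" left. 1c->1: ok.
ca: 2a undefined. 2a->0: no, caaa/bacca meet in 1 with "a" left. 2a->1: ok.
cc: 2c undefined. 2c->0: ok.
abb: 2b undefined. 2b->0: ok.
caa: 1a undefined. 1a->0: no, bcb/bacca meet in 0. 1a->1: no, bbac/bacca meet in 1. 1a->2: ok.
All examples now run through 3 states with every (state, symbol) defined. Accept strings end in {0,1}, Reject strings end in {2}; accept={0,1}.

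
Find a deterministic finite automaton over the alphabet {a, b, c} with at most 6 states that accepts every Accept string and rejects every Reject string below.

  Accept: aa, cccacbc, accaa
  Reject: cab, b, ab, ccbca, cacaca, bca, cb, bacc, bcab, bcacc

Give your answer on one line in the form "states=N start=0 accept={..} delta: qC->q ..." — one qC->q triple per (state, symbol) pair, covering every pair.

Fold the examples into a partial DFA from state 0: repeatedly fix the first undefined (state, symbol) met by the shortest-then-alphabetical prefix, trying targets in increasing order and rejecting any under which an Accept and a Reject string meet in one state with the same remainder; add a state when all current targets are rejected. Accepting states are where Accept strings end.
a: 0a undefined. 0a->0: ok.
b: 0b undefined. 0b->0: no, aa/b meet in 0. Open state 1: 0b->1.
c: 0c undefined. 0c->0: no, aa/cacaca meet in 0. 0c->1: ok.
ba: 1a undefined. 1a->0: no, aa/cacaca meet in 0. 1a->1: ok.
bc: 1c undefined. 1c->0: no, aa/ccbca meet in 0. 1c->1: no, accaa/b meet in 1. Open state 2: 1c->2.
cb: 1b undefined. 1b->0: no, aa/cab meet in 0. 1b->1: ok.
bca: 2a undefined. 2a->0: no, aa/bca meet in 0. 2a->1: no, accaa/cab meet in 1. 2a->2: no, accaa/bca meet in 2. Open state 3: 2a->3.
ccb: 2b undefined. 2b->0: ok.
ccc: 2c undefined. 2c->0: no, aa/bacc meet in 0. 2c->1: no, cccacbc/cab meet in 1. 2c->2: ok.
bcab: 3b undefined. 3b->0: no, aa/bcab meet in 0. 3b->1: ok.
bcac: 3c undefined. 3c->0: no, aa/cacaca meet in 0. 3c->1: no, cccacbc/bacc meet in 2. 3c->2: no, cccacbc/cab meet in 1. 3c->3: no, cccacbc/bacc meet in 2. Open state 4: 3c->4.
accaa: 3a undefined. 3a->0: ok.
bcacc: 4c undefined. 4c->0: no, aa/bcacc meet in 0. 4c->1: ok.
cacaca: 4a undefined. 4a->0: no, aa/cacaca meet in 0. 4a->1: ok.
cccacb: 4b undefined. 4b->0: no, cccacbc/cab meet in 1. 4b->1: no, cccacbc/bacc meet in 2. 4b->2: no, cccacbc/bacc meet in 2. 4b->3: ok.
All examples now run through 5 states with every (state, symbol) defined. Accept strings end in {0,4}, Reject strings end in {1,2,3}; accept={0,4}.

states=5 start=0 accept={0,4} delta: 0a->0 0b->1 0c->1 1a->1 1b->1 1c->2 2a->3 2b->0 2c->2 3a->0 3b->1 3c->4 4a->1 4b->3 4c->1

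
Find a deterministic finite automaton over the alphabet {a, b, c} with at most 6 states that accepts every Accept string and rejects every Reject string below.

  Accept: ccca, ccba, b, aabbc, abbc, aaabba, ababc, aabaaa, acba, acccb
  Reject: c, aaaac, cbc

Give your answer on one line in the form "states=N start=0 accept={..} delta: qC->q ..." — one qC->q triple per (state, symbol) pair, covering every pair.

states=3 start=0 accept={0,1} delta: 0a->0 0b->1 0c->2 1a->0 1b->1 1c->0 2a->0 2b->0 2c->0

Fold the examples into a partial DFA from state 0: repeatedly fix the first undefined (state, symbol) met by the shortest-then-alphabetical prefix, trying targets in increasing order and rejecting any under which an Accept and a Reject string meet in one state with the same remainder; add a state when all current targets are rejected. Accepting states are where Accept strings end.
a: 0a undefined. 0a->0: ok.
b: 0b undefined. 0b->0: no, aabbc/c meet in 0 with "c" left. Open state 1: 0b->1.
c: 0c undefined. 0c->0: no, ccca/c meet in 0. 0c->1: no, b/c meet in 1. Open state 2: 0c->2.
cb: 2b undefined. 2b->0: ok.
cc: 2c undefined. 2c->0: ok.
aba: 1a undefined. 1a->0: ok.
abb: 1b undefined. 1b->0: no, aabbc/c meet in 2. 1b->1: ok.
abbc: 1c undefined. 1c->0: ok.
ccca: 2a undefined. 2a->0: ok.
All examples now run through 3 states with every (state, symbol) defined. Accept strings end in {0,1}, Reject strings end in {2}; accept={0,1}.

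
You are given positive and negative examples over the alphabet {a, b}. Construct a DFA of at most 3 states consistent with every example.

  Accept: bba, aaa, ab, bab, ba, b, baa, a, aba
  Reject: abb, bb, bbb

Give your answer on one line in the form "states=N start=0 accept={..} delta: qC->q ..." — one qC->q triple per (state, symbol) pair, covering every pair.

State merging on the prefix tree: take the shortest (then alphabetical) example prefix whose next move is undefined and point that move at state 0, else 1, else 2, ...; a target is out if some Accept/Reject pair would then sit in one state with the same input left (inseparable). If every existing state is out, open a new one.
a: 0a undefined. 0a->0: ok.
b: 0b undefined. 0b->0: no, bba/abb meet in 0. Open state 1: 0b->1.
ba: 1a undefined. 1a->0: ok.
bb: 1b undefined. 1b->0: no, bba/abb meet in 0. 1b->1: no, ab/abb meet in 1. Open state 2: 1b->2.
bba: 2a undefined. 2a->0: ok.
bbb: 2b undefined. 2b->0: no, bba/bbb meet in 0. 2b->1: no, ab/bbb meet in 1. 2b->2: ok.
All examples now run through 3 states with every (state, symbol) defined. Accept strings end in {0,1}, Reject strings end in {2}; accept={0,1}.

states=3 start=0 accept={0,1} delta: 0a->0 0b->1 1a->0 1b->2 2a->0 2b->2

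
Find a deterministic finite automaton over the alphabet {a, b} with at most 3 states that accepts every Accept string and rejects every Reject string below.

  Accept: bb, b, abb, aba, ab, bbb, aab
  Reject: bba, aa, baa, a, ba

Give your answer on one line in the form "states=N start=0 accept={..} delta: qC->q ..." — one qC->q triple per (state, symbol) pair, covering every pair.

Fold the examples into a partial DFA from state 0: repeatedly fix the first undefined (state, symbol) met by the shortest-then-alphabetical prefix, trying targets in increasing order and rejecting any under which an Accept and a Reject string meet in one state with the same remainder; add a state when all current targets are rejected. Accepting states are where Accept strings end.
a: 0a undefined. 0a->0: no, aba/ba meet in 0 with "ba" left. Open state 1: 0a->1.
b: 0b undefined. 0b->0: ok.
aa: 1a undefined. 1a->0: no, bb/aa meet in 0. 1a->1: ok.
ab: 1b undefined. 1b->0: no, aba/bba meet in 1. 1b->1: no, abb/bba meet in 1. Open state 2: 1b->2.
aba: 2a undefined. 2a->0: ok.
abb: 2b undefined. 2b->0: ok.
All examples now run through 3 states with every (state, symbol) defined. Accept strings end in {0,2}, Reject strings end in {1}; accept={0,2}.

states=3 start=0 accept={0,2} delta: 0a->1 0b->0 1a->1 1b->2 2a->0 2b->0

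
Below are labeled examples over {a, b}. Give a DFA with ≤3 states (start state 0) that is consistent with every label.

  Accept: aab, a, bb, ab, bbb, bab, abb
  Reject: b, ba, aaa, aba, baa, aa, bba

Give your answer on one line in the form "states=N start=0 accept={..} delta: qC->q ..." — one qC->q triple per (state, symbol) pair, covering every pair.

states=3 start=0 accept={1} delta: 0a->1 0b->2 1a->2 1b->1 2a->2 2b->1

State merging on the prefix tree: take the shortest (then alphabetical) example prefix whose next move is undefined and point that move at state 0, else 1, else 2, ...; a target is out if some Accept/Reject pair would then sit in one state with the same input left (inseparable). If every existing state is out, open a new one.
a: 0a undefined. 0a->0: no, aab/b meet in 0 with "b" left. Open state 1: 0a->1.
b: 0b undefined. 0b->0: no, a/ba meet in 1. 0b->1: no, a/b meet in 1. Open state 2: 0b->2.
aa: 1a undefined. 1a->0: no, aab/b meet in 2. 1a->1: no, a/aaa meet in 1. 1a->2: ok.
ab: 1b undefined. 1b->0: no, a/aba meet in 1. 1b->1: ok.
ba: 2a undefined. 2a->0: no, a/baa meet in 1. 2a->1: no, a/ba meet in 1. 2a->2: ok.
bb: 2b undefined. 2b->0: no, a/bba meet in 1. 2b->1: ok.
All examples now run through 3 states with every (state, symbol) defined. Accept strings end in {1}, Reject strings end in {2}; accept={1}.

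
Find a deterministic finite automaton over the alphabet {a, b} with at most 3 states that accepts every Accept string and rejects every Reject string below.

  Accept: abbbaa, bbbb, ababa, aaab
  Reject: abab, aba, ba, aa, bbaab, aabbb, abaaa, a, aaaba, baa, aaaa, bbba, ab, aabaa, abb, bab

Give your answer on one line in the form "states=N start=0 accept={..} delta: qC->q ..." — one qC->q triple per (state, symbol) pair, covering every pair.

states=3 start=0 accept={0} delta: 0a->1 0b->0 1a->2 1b->1 2a->0 2b->2

Grow the machine one transition at a time. Run the examples from 0; the earliest place one falls off (shortest prefix, ties alphabetical) gets sent to the lowest-numbered state that keeps every Accept/Reject pair distinguishable — a pair clashes when both reach the same state with identical unread suffix — and to a fresh state only if none does.
a: 0a undefined. 0a->0: no, aaab/ab meet in 0 with "b" left. Open state 1: 0a->1.
b: 0b undefined. 0b->0: ok.
aa: 1a undefined. 1a->0: no, bbbb/aa meet in 0. 1a->1: no, aaab/bbaab meet in 1 with "b" left. Open state 2: 1a->2.
ab: 1b undefined. 1b->0: no, abbbaa/aa meet in 2. 1b->1: ok.
aaa: 2a undefined. 2a->0: ok.
aab: 2b undefined. 2b->0: no, abbbaa/abab meet in 0. 2b->1: no, abbbaa/aabaa meet in 0. 2b->2: ok.
All examples now run through 3 states with every (state, symbol) defined. Accept strings end in {0}, Reject strings end in {1,2}; accept={0}.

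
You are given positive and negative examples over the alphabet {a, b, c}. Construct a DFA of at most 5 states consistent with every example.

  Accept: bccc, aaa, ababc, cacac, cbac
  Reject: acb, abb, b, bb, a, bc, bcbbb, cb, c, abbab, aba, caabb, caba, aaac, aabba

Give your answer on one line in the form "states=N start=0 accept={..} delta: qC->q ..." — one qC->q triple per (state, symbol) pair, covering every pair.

State merging on the prefix tree: take the shortest (then alphabetical) example prefix whose next move is undefined and point that move at state 0, else 1, else 2, ...; a target is out if some Accept/Reject pair would then sit in one state with the same input left (inseparable). If every existing state is out, open a new one.
a: 0a undefined. 0a->0: no, aaa/a meet in 0. Open state 1: 0a->1.
b: 0b undefined. 0b->0: ok.
c: 0c undefined. 0c->0: no, bccc/b meet in 0. 0c->1: ok.
aa: 1a undefined. 1a->0: no, aaa/a meet in 1. 1a->1: no, aaa/a meet in 1. Open state 2: 1a->2.
ab: 1b undefined. 1b->0: no, ababc/a meet in 1. 1b->1: ok.
ac: 1c undefined. 1c->0: no, bccc/abb meet in 1. 1c->1: no, bccc/acb meet in 1. 1c->2: ok.
aaa: 2a undefined. 2a->0: no, aaa/b meet in 0. 2a->1: no, aaa/abb meet in 1. 2a->2: no, bccc/aaac meet in 2 with "c" left. Open state 3: 2a->3.
aab: 2b undefined. 2b->0: no, ababc/abb meet in 1. 2b->1: no, ababc/aba meet in 2. 2b->2: no, aaa/caba meet in 3. 2b->3: no, aaa/acb meet in 3. Open state 4: 2b->4.
cac: 2c undefined. 2c->0: no, bccc/b meet in 0. 2c->1: no, bccc/abb meet in 1. 2c->2: no, bccc/aba meet in 2. 2c->3: ok.
aaac: 3c undefined. 3c->0: ok.
aabb: 4b undefined. 4b->0: ok.
caab: 3b undefined. 3b->0: ok.
caba: 4a undefined. 4a->0: ok.
caca: 3a undefined. 3a->0: no, cacac/abb meet in 1. 3a->1: no, cacac/aba meet in 2. 3a->2: ok.
ababc: 4c undefined. 4c->0: no, ababc/b meet in 0. 4c->1: no, ababc/abb meet in 1. 4c->2: no, ababc/aba meet in 2. 4c->3: ok.
All examples now run through 5 states with every (state, symbol) defined. Accept strings end in {3}, Reject strings end in {0,1,2,4}; accept={3}.

states=5 start=0 accept={3} delta: 0a->1 0b->0 0c->1 1a->2 1b->1 1c->2 2a->3 2b->4 2c->3 3a->2 3b->0 3c->0 4a->0 4b->0 4c->3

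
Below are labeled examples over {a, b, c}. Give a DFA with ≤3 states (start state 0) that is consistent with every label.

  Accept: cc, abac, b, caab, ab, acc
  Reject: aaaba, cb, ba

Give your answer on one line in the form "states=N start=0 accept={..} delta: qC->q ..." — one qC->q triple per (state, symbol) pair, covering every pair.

states=2 start=0 accept={1} delta: 0a->0 0b->1 0c->1 1a->0 1b->0 1c->1

Grow the machine one transition at a time. Run the examples from 0; the earliest place one falls off (shortest prefix, ties alphabetical) gets sent to the lowest-numbered state that keeps every Accept/Reject pair distinguishable — a pair clashes when both reach the same state with identical unread suffix — and to a fresh state only if none does.
a: 0a undefined. 0a->0: ok.
b: 0b undefined. 0b->0: no, b/aaaba meet in 0. Open state 1: 0b->1.
c: 0c undefined. 0c->0: no, b/cb meet in 1. 0c->1: ok.
ba: 1a undefined. 1a->0: ok.
cb: 1b undefined. 1b->0: ok.
cc: 1c undefined. 1c->0: no, cc/aaaba meet in 0. 1c->1: ok.
All examples now run through 2 states with every (state, symbol) defined. Accept strings end in {1}, Reject strings end in {0}; accept={1}.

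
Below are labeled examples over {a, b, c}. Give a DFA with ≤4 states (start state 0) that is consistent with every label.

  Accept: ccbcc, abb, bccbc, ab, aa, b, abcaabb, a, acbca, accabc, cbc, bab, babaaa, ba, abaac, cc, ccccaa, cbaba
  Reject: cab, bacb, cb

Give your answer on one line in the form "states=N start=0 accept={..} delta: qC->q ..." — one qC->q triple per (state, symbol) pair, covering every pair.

states=3 start=0 accept={0,1} delta: 0a->0 0b->0 0c->1 1a->1 1b->2 1c->0 2a->0 2b->0 2c->0

Fold the examples into a partial DFA from state 0: repeatedly fix the first undefined (state, symbol) met by the shortest-then-alphabetical prefix, trying targets in increasing order and rejecting any under which an Accept and a Reject string meet in one state with the same remainder; add a state when all current targets are rejected. Accepting states are where Accept strings end.
a: 0a undefined. 0a->0: ok.
b: 0b undefined. 0b->0: ok.
c: 0c undefined. 0c->0: no, ccbcc/cab meet in 0. Open state 1: 0c->1.
ca: 1a undefined. 1a->0: no, abb/cab meet in 0. 1a->1: ok.
cb: 1b undefined. 1b->0: no, abb/cab meet in 0. 1b->1: no, abcaabb/cab meet in 1. Open state 2: 1b->2.
cc: 1c undefined. 1c->0: ok.
cba: 2a undefined. 2a->0: ok.
cbc: 2c undefined. 2c->0: ok.
abcaabb: 2b undefined. 2b->0: ok.
All examples now run through 3 states with every (state, symbol) defined. Accept strings end in {0,1}, Reject strings end in {2}; accept={0,1}.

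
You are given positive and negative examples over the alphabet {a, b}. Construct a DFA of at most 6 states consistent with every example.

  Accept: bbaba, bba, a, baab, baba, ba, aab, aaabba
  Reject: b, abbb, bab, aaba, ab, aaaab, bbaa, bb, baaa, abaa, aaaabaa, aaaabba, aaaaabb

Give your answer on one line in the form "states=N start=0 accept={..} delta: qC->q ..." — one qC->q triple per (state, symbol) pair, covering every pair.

Grow the machine one transition at a time. Run the examples from 0; the earliest place one falls off (shortest prefix, ties alphabetical) gets sent to the lowest-numbered state that keeps every Accept/Reject pair distinguishable — a pair clashes when both reach the same state with identical unread suffix — and to a fresh state only if none does.
a: 0a undefined. 0a->0: no, bba/aaaabba meet in 0 with "bba" left. Open state 1: 0a->1.
b: 0b undefined. 0b->0: ok.
aa: 1a undefined. 1a->0: no, bba/aaba meet in 1. 1a->1: no, bbaba/aaba meet in 1 with "ba" left. Open state 2: 1a->2.
ab: 1b undefined. 1b->0: ok.
aaa: 2a undefined. 2a->0: no, bbaba/aaaabba meet in 1. 2a->1: no, bbaba/baaa meet in 1. 2a->2: no, baab/aaaab meet in 2 with "b" left. Open state 3: 2a->3.
aab: 2b undefined. 2b->0: no, bbaba/aaba meet in 1. 2b->1: ok.
aaaa: 3a undefined. 3a->0: no, bbaba/aaaabba meet in 1. 3a->1: no, bbaba/aaaabba meet in 1. 3a->2: no, bbaba/aaaab meet in 1. 3a->3: no, aaabba/aaaabba meet in 3 with "bba" left. Open state 4: 3a->4.
aaab: 3b undefined. 3b->0: ok.
aaaaa: 4a undefined. 4a->0: ok.
aaaab: 4b undefined. 4b->0: no, bbaba/aaaabba meet in 1. 4b->1: no, bbaba/aaaab meet in 1. 4b->2: ok.
All examples now run through 5 states with every (state, symbol) defined. Accept strings end in {1}, Reject strings end in {0,2,3,4}; accept={1}.

states=5 start=0 accept={1} delta: 0a->1 0b->0 1a->2 1b->0 2a->3 2b->1 3a->4 3b->0 4a->0 4b->2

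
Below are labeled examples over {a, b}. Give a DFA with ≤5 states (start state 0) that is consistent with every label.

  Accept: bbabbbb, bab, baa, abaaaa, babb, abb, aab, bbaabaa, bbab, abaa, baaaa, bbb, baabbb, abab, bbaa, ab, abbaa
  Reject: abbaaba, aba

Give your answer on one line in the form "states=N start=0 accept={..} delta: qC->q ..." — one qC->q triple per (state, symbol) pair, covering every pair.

states=3 start=0 accept={0,1} delta: 0a->0 0b->1 1a->2 1b->0 2a->0 2b->0

Fold the examples into a partial DFA from state 0: repeatedly fix the first undefined (state, symbol) met by the shortest-then-alphabetical prefix, trying targets in increasing order and rejecting any under which an Accept and a Reject string meet in one state with the same remainder; add a state when all current targets are rejected. Accepting states are where Accept strings end.
a: 0a undefined. 0a->0: ok.
b: 0b undefined. 0b->0: no, bbabbbb/abbaaba meet in 0. Open state 1: 0b->1.
ba: 1a undefined. 1a->0: no, baa/aba meet in 0. 1a->1: no, baa/aba meet in 1. Open state 2: 1a->2.
bb: 1b undefined. 1b->0: ok.
baa: 2a undefined. 2a->0: ok.
bab: 2b undefined. 2b->0: ok.
All examples now run through 3 states with every (state, symbol) defined. Accept strings end in {0,1}, Reject strings end in {2}; accept={0,1}.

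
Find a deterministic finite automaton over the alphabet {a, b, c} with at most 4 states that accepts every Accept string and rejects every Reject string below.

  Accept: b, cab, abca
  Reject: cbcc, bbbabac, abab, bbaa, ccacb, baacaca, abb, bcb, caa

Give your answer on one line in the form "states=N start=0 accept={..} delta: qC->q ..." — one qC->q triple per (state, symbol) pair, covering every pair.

states=4 start=0 accept={1,3} delta: 0a->0 0b->1 0c->2 1a->1 1b->0 1c->2 2a->3 2b->0 2c->0 3a->0 3b->1 3c->0

State merging on the prefix tree: take the shortest (then alphabetical) example prefix whose next move is undefined and point that move at state 0, else 1, else 2, ...; a target is out if some Accept/Reject pair would then sit in one state with the same input left (inseparable). If every existing state is out, open a new one.
a: 0a undefined. 0a->0: ok.
b: 0b undefined. 0b->0: no, b/abab meet in 0. Open state 1: 0b->1.
c: 0c undefined. 0c->0: no, b/ccacb meet in 1. 0c->1: no, cab/abab meet in 1 with "ab" left. Open state 2: 0c->2.
ba: 1a undefined. 1a->0: no, b/abab meet in 1. 1a->1: ok.
bb: 1b undefined. 1b->0: ok.
bc: 1c undefined. 1c->0: no, b/bcb meet in 1. 1c->1: no, b/baacaca meet in 1. 1c->2: ok.
ca: 2a undefined. 2a->0: no, abca/abab meet in 0. 2a->1: no, b/baacaca meet in 1. 2a->2: no, cab/bcb meet in 2 with "b" left. Open state 3: 2a->3.
cb: 2b undefined. 2b->0: ok.
cc: 2c undefined. 2c->0: ok.
caa: 3a undefined. 3a->0: ok.
cab: 3b undefined. 3b->0: no, cab/cbcc meet in 0. 3b->1: ok.
baacac: 3c undefined. 3c->0: ok.
All examples now run through 4 states with every (state, symbol) defined. Accept strings end in {1,3}, Reject strings end in {0,2}; accept={1,3}.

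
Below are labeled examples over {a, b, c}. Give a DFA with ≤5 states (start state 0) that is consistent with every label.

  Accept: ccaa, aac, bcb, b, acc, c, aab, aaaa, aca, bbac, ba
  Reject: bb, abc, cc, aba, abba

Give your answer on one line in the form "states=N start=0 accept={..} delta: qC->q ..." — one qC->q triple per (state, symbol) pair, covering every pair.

states=4 start=0 accept={0,1} delta: 0a->1 0b->1 0c->1 1a->0 1b->2 1c->3 2a->3 2b->2 2c->2 3a->0 3b->0 3c->0

State merging on the prefix tree: take the shortest (then alphabetical) example prefix whose next move is undefined and point that move at state 0, else 1, else 2, ...; a target is out if some Accept/Reject pair would then sit in one state with the same input left (inseparable). If every existing state is out, open a new one.
a: 0a undefined. 0a->0: no, acc/cc meet in 0 with "cc" left. Open state 1: 0a->1.
b: 0b undefined. 0b->0: no, b/bb meet in 0. 0b->1: ok.
c: 0c undefined. 0c->0: no, c/cc meet in 0. 0c->1: ok.
aa: 1a undefined. 1a->0: ok.
ab: 1b undefined. 1b->0: no, aac/abc meet in 1. 1b->1: no, aac/bb meet in 1. Open state 2: 1b->2.
ac: 1c undefined. 1c->0: no, ccaa/cc meet in 0. 1c->1: no, ccaa/cc meet in 1. 1c->2: no, acc/abc meet in 2 with "c" left. Open state 3: 1c->3.
aba: 2a undefined. 2a->0: no, aaaa/aba meet in 0. 2a->1: no, aac/aba meet in 1. 2a->2: no, bbac/abc meet in 2 with "c" left. 2a->3: ok.
abb: 2b undefined. 2b->0: no, aac/abba meet in 1. 2b->1: no, aaaa/abba meet in 0. 2b->2: ok.
abc: 2c undefined. 2c->0: no, aaaa/abc meet in 0. 2c->1: no, aac/abc meet in 1. 2c->2: ok.
aca: 3a undefined. 3a->0: ok.
acc: 3c undefined. 3c->0: ok.
bcb: 3b undefined. 3b->0: ok.
All examples now run through 4 states with every (state, symbol) defined. Accept strings end in {0,1}, Reject strings end in {2,3}; accept={0,1}.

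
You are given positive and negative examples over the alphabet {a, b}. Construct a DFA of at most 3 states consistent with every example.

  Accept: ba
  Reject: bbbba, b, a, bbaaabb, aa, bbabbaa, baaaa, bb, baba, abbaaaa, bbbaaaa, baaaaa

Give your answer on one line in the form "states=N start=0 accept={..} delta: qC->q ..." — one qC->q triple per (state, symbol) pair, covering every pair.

states=3 start=0 accept={2} delta: 0a->0 0b->1 1a->2 1b->0 2a->0 2b->0

Fold the examples into a partial DFA from state 0: repeatedly fix the first undefined (state, symbol) met by the shortest-then-alphabetical prefix, trying targets in increasing order and rejecting any under which an Accept and a Reject string meet in one state with the same remainder; add a state when all current targets are rejected. Accepting states are where Accept strings end.
a: 0a undefined. 0a->0: ok.
b: 0b undefined. 0b->0: no, ba/bbbba meet in 0. Open state 1: 0b->1.
ba: 1a undefined. 1a->0: no, ba/a meet in 0. 1a->1: no, ba/b meet in 1. Open state 2: 1a->2.
bb: 1b undefined. 1b->0: ok.
baa: 2a undefined. 2a->0: ok.
bab: 2b undefined. 2b->0: ok.
All examples now run through 3 states with every (state, symbol) defined. Accept strings end in {2}, Reject strings end in {0,1}; accept={2}.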